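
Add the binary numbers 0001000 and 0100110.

Add column by column from the right: bit + bit + carry-in; write the sum mod 2, carry 1 when the sum is 2 or 3.
carry:  0000000
        0001000
+       0100110
---------------
       00101110
(the carry out of the leftmost column, 0, becomes the leading bit)
Decimal check:
  0001000 = 8
  0100110 = 32 + 4 + 2 = 38
  8 + 38 = 46, and 00101110 = 32 + 8 + 4 + 2 = 46 ✓



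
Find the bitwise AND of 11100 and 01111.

AND: 1 only when both bits are 1
  11100
& 01111
-------
  01100
Decimal: 28 & 15 = 12



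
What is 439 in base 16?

Using repeated division by 16 (digits 10–15 are A–F):
439 ÷ 16 = 27 remainder 7
27 ÷ 16 = 1 remainder 11 (B)
1 ÷ 16 = 0 remainder 1
Reading remainders bottom to top: 1B7



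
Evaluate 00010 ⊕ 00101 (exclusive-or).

XOR: 1 when bits differ
  00010
^ 00101
-------
  00111
Decimal: 2 ^ 5 = 7



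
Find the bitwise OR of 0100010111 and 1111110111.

OR: 1 when either bit is 1
  0100010111
| 1111110111
------------
  1111110111
Decimal: 279 | 1015 = 1015



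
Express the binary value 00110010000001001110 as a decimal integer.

Sum of powers of 2 for each 1-bit:
2^1 + 2^2 + 2^3 + 2^6 + 2^13 + 2^16 + 2^17
= 2 + 4 + 8 + 64 + 8192 + 65536 + 131072
= 204878



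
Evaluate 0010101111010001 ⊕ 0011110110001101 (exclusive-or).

XOR: 1 when bits differ
  0010101111010001
^ 0011110110001101
------------------
  0001011001011100
Decimal: 11217 ^ 15757 = 5724



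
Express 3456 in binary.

Using repeated division by 2:
3456 ÷ 2 = 1728 remainder 0
1728 ÷ 2 = 864 remainder 0
864 ÷ 2 = 432 remainder 0
432 ÷ 2 = 216 remainder 0
216 ÷ 2 = 108 remainder 0
108 ÷ 2 = 54 remainder 0
54 ÷ 2 = 27 remainder 0
27 ÷ 2 = 13 remainder 1
13 ÷ 2 = 6 remainder 1
6 ÷ 2 = 3 remainder 0
3 ÷ 2 = 1 remainder 1
1 ÷ 2 = 0 remainder 1
Reading remainders bottom to top: 110110000000



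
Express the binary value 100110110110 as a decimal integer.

Sum of powers of 2 for each 1-bit:
2^1 + 2^2 + 2^4 + 2^5 + 2^7 + 2^8 + 2^11
= 2 + 4 + 16 + 32 + 128 + 256 + 2048
= 2486



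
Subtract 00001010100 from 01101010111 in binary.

Method 1 - Direct subtraction (column by column from the right: bit − bit − borrow-in; if negative, add 2 and borrow 1 from the next column):
borrow: 00000000000
        01101010111
-       00001010100
-------------------
        01100000011

Method 2 - Add two's complement:
Two's complement of 00001010100: invert → 11110101011, add 1 → 11110101100
  01101010111
+ 11110101100
-------------
 101100000011  (end carry out of the top bit = 1)
Discarding the end carry: 01100000011
Decimal check:
  01101010111 = 512 + 256 + 64 + 16 + 4 + 2 + 1 = 855
  00001010100 = 64 + 16 + 4 = 84
  855 - 84 = 771, and 01100000011 = 512 + 256 + 2 + 1 = 771 ✓



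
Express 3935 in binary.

Using repeated division by 2:
3935 ÷ 2 = 1967 remainder 1
1967 ÷ 2 = 983 remainder 1
983 ÷ 2 = 491 remainder 1
491 ÷ 2 = 245 remainder 1
245 ÷ 2 = 122 remainder 1
122 ÷ 2 = 61 remainder 0
61 ÷ 2 = 30 remainder 1
30 ÷ 2 = 15 remainder 0
15 ÷ 2 = 7 remainder 1
7 ÷ 2 = 3 remainder 1
3 ÷ 2 = 1 remainder 1
1 ÷ 2 = 0 remainder 1
Reading remainders bottom to top: 111101011111



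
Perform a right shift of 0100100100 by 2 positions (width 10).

Original: 0100100100 (decimal 292)
Shift right by 2 positions
Drop the 2 low bits; fill with zeros on the left
Result: 0001001001 (decimal 73)
Equivalent: 292 >> 2 = 292 ÷ 2^2 = 73



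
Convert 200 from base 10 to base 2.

Using repeated division by 2:
200 ÷ 2 = 100 remainder 0
100 ÷ 2 = 50 remainder 0
50 ÷ 2 = 25 remainder 0
25 ÷ 2 = 12 remainder 1
12 ÷ 2 = 6 remainder 0
6 ÷ 2 = 3 remainder 0
3 ÷ 2 = 1 remainder 1
1 ÷ 2 = 0 remainder 1
Reading remainders bottom to top: 11001000



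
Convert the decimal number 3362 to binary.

Using repeated division by 2:
3362 ÷ 2 = 1681 remainder 0
1681 ÷ 2 = 840 remainder 1
840 ÷ 2 = 420 remainder 0
420 ÷ 2 = 210 remainder 0
210 ÷ 2 = 105 remainder 0
105 ÷ 2 = 52 remainder 1
52 ÷ 2 = 26 remainder 0
26 ÷ 2 = 13 remainder 0
13 ÷ 2 = 6 remainder 1
6 ÷ 2 = 3 remainder 0
3 ÷ 2 = 1 remainder 1
1 ÷ 2 = 0 remainder 1
Reading remainders bottom to top: 110100100010



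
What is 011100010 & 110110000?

AND: 1 only when both bits are 1
  011100010
& 110110000
-----------
  010100000
Decimal: 226 & 432 = 160



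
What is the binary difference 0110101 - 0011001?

Method 1 - Direct subtraction (column by column from the right: bit − bit − borrow-in; if negative, add 2 and borrow 1 from the next column):
borrow: 0110000
        0110101
-       0011001
---------------
        0011100

Method 2 - Add two's complement:
Two's complement of 0011001: invert → 1100110, add 1 → 1100111
  0110101
+ 1100111
---------
 10011100  (end carry out of the top bit = 1)
Discarding the end carry: 0011100
Decimal check:
  0110101 = 32 + 16 + 4 + 1 = 53
  0011001 = 16 + 8 + 1 = 25
  53 - 25 = 28, and 0011100 = 16 + 8 + 4 = 28 ✓



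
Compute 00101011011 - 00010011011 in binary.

Method 1 - Direct subtraction (column by column from the right: bit − bit − borrow-in; if negative, add 2 and borrow 1 from the next column):
borrow: 00100000000
        00101011011
-       00010011011
-------------------
        00011000000

Method 2 - Add two's complement:
Two's complement of 00010011011: invert → 11101100100, add 1 → 11101100101
  00101011011
+ 11101100101
-------------
 100011000000  (end carry out of the top bit = 1)
Discarding the end carry: 00011000000
Decimal check:
  00101011011 = 256 + 64 + 16 + 8 + 2 + 1 = 347
  00010011011 = 128 + 16 + 8 + 2 + 1 = 155
  347 - 155 = 192, and 00011000000 = 128 + 64 = 192 ✓



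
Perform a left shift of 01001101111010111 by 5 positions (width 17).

Original: 01001101111010111 (decimal 39895)
Shift left by 5 positions
Append 5 zeros on the right and drop the 5 high bits that overflow the 17-bit width
Result: 10111101011100000 (decimal 96992)
Equivalent: 39895 << 5 = 39895 × 2^5 = 1276640, truncated to 17 bits = 96992



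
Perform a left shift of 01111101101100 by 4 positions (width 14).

Original: 01111101101100 (decimal 8044)
Shift left by 4 positions
Append 4 zeros on the right and drop the 4 high bits that overflow the 14-bit width
Result: 11011011000000 (decimal 14016)
Equivalent: 8044 << 4 = 8044 × 2^4 = 128704, truncated to 14 bits = 14016



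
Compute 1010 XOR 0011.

XOR: 1 when bits differ
  1010
^ 0011
------
  1001
Decimal: 10 ^ 3 = 9



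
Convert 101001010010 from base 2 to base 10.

Sum of powers of 2 for each 1-bit:
2^1 + 2^4 + 2^6 + 2^9 + 2^11
= 2 + 16 + 64 + 512 + 2048
= 2642



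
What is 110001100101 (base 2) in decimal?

Sum of powers of 2 for each 1-bit:
2^0 + 2^2 + 2^5 + 2^6 + 2^10 + 2^11
= 1 + 4 + 32 + 64 + 1024 + 2048
= 3173



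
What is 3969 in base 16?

Using repeated division by 16 (digits 10–15 are A–F):
3969 ÷ 16 = 248 remainder 1
248 ÷ 16 = 15 remainder 8
15 ÷ 16 = 0 remainder 15 (F)
Reading remainders bottom to top: F81



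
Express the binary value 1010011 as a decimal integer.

Sum of powers of 2 for each 1-bit:
2^0 + 2^1 + 2^4 + 2^6
= 1 + 2 + 16 + 64
= 83



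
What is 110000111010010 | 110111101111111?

OR: 1 when either bit is 1
  110000111010010
| 110111101111111
-----------------
  110111111111111
Decimal: 25042 | 28543 = 28671



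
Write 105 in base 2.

Using repeated division by 2:
105 ÷ 2 = 52 remainder 1
52 ÷ 2 = 26 remainder 0
26 ÷ 2 = 13 remainder 0
13 ÷ 2 = 6 remainder 1
6 ÷ 2 = 3 remainder 0
3 ÷ 2 = 1 remainder 1
1 ÷ 2 = 0 remainder 1
Reading remainders bottom to top: 1101001



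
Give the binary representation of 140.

Using repeated division by 2:
140 ÷ 2 = 70 remainder 0
70 ÷ 2 = 35 remainder 0
35 ÷ 2 = 17 remainder 1
17 ÷ 2 = 8 remainder 1
8 ÷ 2 = 4 remainder 0
4 ÷ 2 = 2 remainder 0
2 ÷ 2 = 1 remainder 0
1 ÷ 2 = 0 remainder 1
Reading remainders bottom to top: 10001100



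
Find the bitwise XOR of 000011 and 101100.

XOR: 1 when bits differ
  000011
^ 101100
--------
  101111
Decimal: 3 ^ 44 = 47



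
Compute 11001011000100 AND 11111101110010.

AND: 1 only when both bits are 1
  11001011000100
& 11111101110010
----------------
  11001001000000
Decimal: 12996 & 16242 = 12864



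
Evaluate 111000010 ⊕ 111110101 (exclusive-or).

XOR: 1 when bits differ
  111000010
^ 111110101
-----------
  000110111
Decimal: 450 ^ 501 = 55



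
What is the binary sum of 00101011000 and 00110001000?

Add column by column from the right: bit + bit + carry-in; write the sum mod 2, carry 1 when the sum is 2 or 3.
carry:  01000110000
        00101011000
+       00110001000
-------------------
       001011100000
(the carry out of the leftmost column, 0, becomes the leading bit)
Decimal check:
  00101011000 = 256 + 64 + 16 + 8 = 344
  00110001000 = 256 + 128 + 8 = 392
  344 + 392 = 736, and 001011100000 = 512 + 128 + 64 + 32 = 736 ✓



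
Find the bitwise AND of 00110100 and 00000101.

AND: 1 only when both bits are 1
  00110100
& 00000101
----------
  00000100
Decimal: 52 & 5 = 4



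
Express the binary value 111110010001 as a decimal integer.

Sum of powers of 2 for each 1-bit:
2^0 + 2^4 + 2^7 + 2^8 + 2^9 + 2^10 + 2^11
= 1 + 16 + 128 + 256 + 512 + 1024 + 2048
= 3985



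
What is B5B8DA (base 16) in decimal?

Expand by place value (powers of 16):
Digit values: B = 11, D = 13, A = 10
B5B8DA = 11 × 16^5 + 5 × 16^4 + 11 × 16^3 + 8 × 16^2 + 13 × 16^1 + 10 × 16^0
= 11 × 1048576 + 5 × 65536 + 11 × 4096 + 8 × 256 + 13 × 16 + 10 × 1
= 11534336 + 327680 + 45056 + 2048 + 208 + 10
= 11909338



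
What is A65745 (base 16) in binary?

Convert each hex digit to 4 bits:
  A = 1010
  6 = 0110
  5 = 0101
  7 = 0111
  4 = 0100
  5 = 0101
Concatenate: 101001100101011101000101



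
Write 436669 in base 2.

Using repeated division by 2:
436669 ÷ 2 = 218334 remainder 1
218334 ÷ 2 = 109167 remainder 0
109167 ÷ 2 = 54583 remainder 1
54583 ÷ 2 = 27291 remainder 1
27291 ÷ 2 = 13645 remainder 1
13645 ÷ 2 = 6822 remainder 1
6822 ÷ 2 = 3411 remainder 0
3411 ÷ 2 = 1705 remainder 1
1705 ÷ 2 = 852 remainder 1
852 ÷ 2 = 426 remainder 0
426 ÷ 2 = 213 remainder 0
213 ÷ 2 = 106 remainder 1
106 ÷ 2 = 53 remainder 0
53 ÷ 2 = 26 remainder 1
26 ÷ 2 = 13 remainder 0
13 ÷ 2 = 6 remainder 1
6 ÷ 2 = 3 remainder 0
3 ÷ 2 = 1 remainder 1
1 ÷ 2 = 0 remainder 1
Reading remainders bottom to top: 1101010100110111101



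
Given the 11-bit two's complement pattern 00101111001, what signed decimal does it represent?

Binary: 00101111001
Sign bit: 0 (non-negative)
Read directly as an unsigned value:
00101111001 = 256 + 64 + 32 + 16 + 8 + 1 = 377
Value: 377



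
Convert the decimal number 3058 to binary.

Using repeated division by 2:
3058 ÷ 2 = 1529 remainder 0
1529 ÷ 2 = 764 remainder 1
764 ÷ 2 = 382 remainder 0
382 ÷ 2 = 191 remainder 0
191 ÷ 2 = 95 remainder 1
95 ÷ 2 = 47 remainder 1
47 ÷ 2 = 23 remainder 1
23 ÷ 2 = 11 remainder 1
11 ÷ 2 = 5 remainder 1
5 ÷ 2 = 2 remainder 1
2 ÷ 2 = 1 remainder 0
1 ÷ 2 = 0 remainder 1
Reading remainders bottom to top: 101111110010



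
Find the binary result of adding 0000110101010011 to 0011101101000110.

Add column by column from the right: bit + bit + carry-in; write the sum mod 2, carry 1 when the sum is 2 or 3.
carry:  0111111010001100
        0000110101010011
+       0011101101000110
------------------------
       00100100010011001
(the carry out of the leftmost column, 0, becomes the leading bit)
Decimal check:
  0000110101010011 = 2048 + 1024 + 256 + 64 + 16 + 2 + 1 = 3411
  0011101101000110 = 8192 + 4096 + 2048 + 512 + 256 + 64 + 4 + 2 = 15174
  3411 + 15174 = 18585, and 00100100010011001 = 16384 + 2048 + 128 + 16 + 8 + 1 = 18585 ✓



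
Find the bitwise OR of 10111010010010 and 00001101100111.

OR: 1 when either bit is 1
  10111010010010
| 00001101100111
----------------
  10111111110111
Decimal: 11922 | 871 = 12279



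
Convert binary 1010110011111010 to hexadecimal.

Group into 4-bit nibbles from right:
  1010 = A
  1100 = C
  1111 = F
  1010 = A
Result: ACFA



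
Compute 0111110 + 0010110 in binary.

Add column by column from the right: bit + bit + carry-in; write the sum mod 2, carry 1 when the sum is 2 or 3.
carry:  1111100
        0111110
+       0010110
---------------
       01010100
(the carry out of the leftmost column, 0, becomes the leading bit)
Decimal check:
  0111110 = 32 + 16 + 8 + 4 + 2 = 62
  0010110 = 16 + 4 + 2 = 22
  62 + 22 = 84, and 01010100 = 64 + 16 + 4 = 84 ✓



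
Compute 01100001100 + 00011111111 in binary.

Add column by column from the right: bit + bit + carry-in; write the sum mod 2, carry 1 when the sum is 2 or 3.
carry:  11111111000
        01100001100
+       00011111111
-------------------
       010000001011
(the carry out of the leftmost column, 0, becomes the leading bit)
Decimal check:
  01100001100 = 512 + 256 + 8 + 4 = 780
  00011111111 = 128 + 64 + 32 + 16 + 8 + 4 + 2 + 1 = 255
  780 + 255 = 1035, and 010000001011 = 1024 + 8 + 2 + 1 = 1035 ✓



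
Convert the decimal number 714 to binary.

Using repeated division by 2:
714 ÷ 2 = 357 remainder 0
357 ÷ 2 = 178 remainder 1
178 ÷ 2 = 89 remainder 0
89 ÷ 2 = 44 remainder 1
44 ÷ 2 = 22 remainder 0
22 ÷ 2 = 11 remainder 0
11 ÷ 2 = 5 remainder 1
5 ÷ 2 = 2 remainder 1
2 ÷ 2 = 1 remainder 0
1 ÷ 2 = 0 remainder 1
Reading remainders bottom to top: 1011001010



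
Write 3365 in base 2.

Using repeated division by 2:
3365 ÷ 2 = 1682 remainder 1
1682 ÷ 2 = 841 remainder 0
841 ÷ 2 = 420 remainder 1
420 ÷ 2 = 210 remainder 0
210 ÷ 2 = 105 remainder 0
105 ÷ 2 = 52 remainder 1
52 ÷ 2 = 26 remainder 0
26 ÷ 2 = 13 remainder 0
13 ÷ 2 = 6 remainder 1
6 ÷ 2 = 3 remainder 0
3 ÷ 2 = 1 remainder 1
1 ÷ 2 = 0 remainder 1
Reading remainders bottom to top: 110100100101



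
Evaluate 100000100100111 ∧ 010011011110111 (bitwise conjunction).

AND: 1 only when both bits are 1
  100000100100111
& 010011011110111
-----------------
  000000000100111
Decimal: 16679 & 9975 = 39



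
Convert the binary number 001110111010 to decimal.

Sum of powers of 2 for each 1-bit:
2^1 + 2^3 + 2^4 + 2^5 + 2^7 + 2^8 + 2^9
= 2 + 8 + 16 + 32 + 128 + 256 + 512
= 954



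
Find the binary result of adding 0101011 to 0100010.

Add column by column from the right: bit + bit + carry-in; write the sum mod 2, carry 1 when the sum is 2 or 3.
carry:  1000100
        0101011
+       0100010
---------------
       01001101
(the carry out of the leftmost column, 0, becomes the leading bit)
Decimal check:
  0101011 = 32 + 8 + 2 + 1 = 43
  0100010 = 32 + 2 = 34
  43 + 34 = 77, and 01001101 = 64 + 8 + 4 + 1 = 77 ✓



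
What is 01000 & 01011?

AND: 1 only when both bits are 1
  01000
& 01011
-------
  01000
Decimal: 8 & 11 = 8



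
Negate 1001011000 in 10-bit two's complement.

Original (sign bit 1, negative): 1001011000
Step 1 - Invert all bits: 0110100111
Step 2 - Add 1: 0110101000
Verification: 1001011000 + 0110101000 = 10000000000; discarding the end carry (carry out of the top bit) leaves the 10-bit value 0000000000, as required for x + (-x)



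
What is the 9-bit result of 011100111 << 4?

Original: 011100111 (decimal 231)
Shift left by 4 positions
Append 4 zeros on the right and drop the 4 high bits that overflow the 9-bit width
Result: 001110000 (decimal 112)
Equivalent: 231 << 4 = 231 × 2^4 = 3696, truncated to 9 bits = 112



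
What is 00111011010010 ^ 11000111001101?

XOR: 1 when bits differ
  00111011010010
^ 11000111001101
----------------
  11111100011111
Decimal: 3794 ^ 12749 = 16159



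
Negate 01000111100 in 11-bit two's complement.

Original: 01000111100
Step 1 - Invert all bits: 10111000011
Step 2 - Add 1: 10111000100
Verification: 01000111100 + 10111000100 = 100000000000; discarding the end carry (carry out of the top bit) leaves the 11-bit value 00000000000, as required for x + (-x)



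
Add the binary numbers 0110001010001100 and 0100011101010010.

Add column by column from the right: bit + bit + carry-in; write the sum mod 2, carry 1 when the sum is 2 or 3.
carry:  1000110000000000
        0110001010001100
+       0100011101010010
------------------------
       01010100111011110
(the carry out of the leftmost column, 0, becomes the leading bit)
Decimal check:
  0110001010001100 = 16384 + 8192 + 512 + 128 + 8 + 4 = 25228
  0100011101010010 = 16384 + 1024 + 512 + 256 + 64 + 16 + 2 = 18258
  25228 + 18258 = 43486, and 01010100111011110 = 32768 + 8192 + 2048 + 256 + 128 + 64 + 16 + 8 + 4 + 2 = 43486 ✓



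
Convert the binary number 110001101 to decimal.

Sum of powers of 2 for each 1-bit:
2^0 + 2^2 + 2^3 + 2^7 + 2^8
= 1 + 4 + 8 + 128 + 256
= 397



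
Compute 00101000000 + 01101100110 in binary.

Add column by column from the right: bit + bit + carry-in; write the sum mod 2, carry 1 when the sum is 2 or 3.
carry:  11010000000
        00101000000
+       01101100110
-------------------
       010010100110
(the carry out of the leftmost column, 0, becomes the leading bit)
Decimal check:
  00101000000 = 256 + 64 = 320
  01101100110 = 512 + 256 + 64 + 32 + 4 + 2 = 870
  320 + 870 = 1190, and 010010100110 = 1024 + 128 + 32 + 4 + 2 = 1190 ✓



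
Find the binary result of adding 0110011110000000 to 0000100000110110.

Add column by column from the right: bit + bit + carry-in; write the sum mod 2, carry 1 when the sum is 2 or 3.
carry:  0000000000000000
        0110011110000000
+       0000100000110110
------------------------
       00110111110110110
(the carry out of the leftmost column, 0, becomes the leading bit)
Decimal check:
  0110011110000000 = 16384 + 8192 + 1024 + 512 + 256 + 128 = 26496
  0000100000110110 = 2048 + 32 + 16 + 4 + 2 = 2102
  26496 + 2102 = 28598, and 00110111110110110 = 16384 + 8192 + 2048 + 1024 + 512 + 256 + 128 + 32 + 16 + 4 + 2 = 28598 ✓



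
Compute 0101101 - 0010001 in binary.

Method 1 - Direct subtraction (column by column from the right: bit − bit − borrow-in; if negative, add 2 and borrow 1 from the next column):
borrow: 0100000
        0101101
-       0010001
---------------
        0011100

Method 2 - Add two's complement:
Two's complement of 0010001: invert → 1101110, add 1 → 1101111
  0101101
+ 1101111
---------
 10011100  (end carry out of the top bit = 1)
Discarding the end carry: 0011100
Decimal check:
  0101101 = 32 + 8 + 4 + 1 = 45
  0010001 = 16 + 1 = 17
  45 - 17 = 28, and 0011100 = 16 + 8 + 4 = 28 ✓



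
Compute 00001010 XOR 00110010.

XOR: 1 when bits differ
  00001010
^ 00110010
----------
  00111000
Decimal: 10 ^ 50 = 56



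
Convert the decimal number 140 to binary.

Using repeated division by 2:
140 ÷ 2 = 70 remainder 0
70 ÷ 2 = 35 remainder 0
35 ÷ 2 = 17 remainder 1
17 ÷ 2 = 8 remainder 1
8 ÷ 2 = 4 remainder 0
4 ÷ 2 = 2 remainder 0
2 ÷ 2 = 1 remainder 0
1 ÷ 2 = 0 remainder 1
Reading remainders bottom to top: 10001100



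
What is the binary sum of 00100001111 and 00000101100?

Add column by column from the right: bit + bit + carry-in; write the sum mod 2, carry 1 when the sum is 2 or 3.
carry:  00000011000
        00100001111
+       00000101100
-------------------
       000100111011
(the carry out of the leftmost column, 0, becomes the leading bit)
Decimal check:
  00100001111 = 256 + 8 + 4 + 2 + 1 = 271
  00000101100 = 32 + 8 + 4 = 44
  271 + 44 = 315, and 000100111011 = 256 + 32 + 16 + 8 + 2 + 1 = 315 ✓



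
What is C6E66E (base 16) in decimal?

Expand by place value (powers of 16):
Digit values: C = 12, E = 14
C6E66E = 12 × 16^5 + 6 × 16^4 + 14 × 16^3 + 6 × 16^2 + 6 × 16^1 + 14 × 16^0
= 12 × 1048576 + 6 × 65536 + 14 × 4096 + 6 × 256 + 6 × 16 + 14 × 1
= 12582912 + 393216 + 57344 + 1536 + 96 + 14
= 13035118



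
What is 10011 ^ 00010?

XOR: 1 when bits differ
  10011
^ 00010
-------
  10001
Decimal: 19 ^ 2 = 17



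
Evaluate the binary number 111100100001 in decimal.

Sum of powers of 2 for each 1-bit:
2^0 + 2^5 + 2^8 + 2^9 + 2^10 + 2^11
= 1 + 32 + 256 + 512 + 1024 + 2048
= 3873



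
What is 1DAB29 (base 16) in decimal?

Expand by place value (powers of 16):
Digit values: D = 13, A = 10, B = 11
1DAB29 = 1 × 16^5 + 13 × 16^4 + 10 × 16^3 + 11 × 16^2 + 2 × 16^1 + 9 × 16^0
= 1 × 1048576 + 13 × 65536 + 10 × 4096 + 11 × 256 + 2 × 16 + 9 × 1
= 1048576 + 851968 + 40960 + 2816 + 32 + 9
= 1944361



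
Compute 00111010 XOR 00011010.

XOR: 1 when bits differ
  00111010
^ 00011010
----------
  00100000
Decimal: 58 ^ 26 = 32



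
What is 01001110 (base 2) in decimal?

Sum of powers of 2 for each 1-bit:
2^1 + 2^2 + 2^3 + 2^6
= 2 + 4 + 8 + 64
= 78



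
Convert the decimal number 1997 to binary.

Using repeated division by 2:
1997 ÷ 2 = 998 remainder 1
998 ÷ 2 = 499 remainder 0
499 ÷ 2 = 249 remainder 1
249 ÷ 2 = 124 remainder 1
124 ÷ 2 = 62 remainder 0
62 ÷ 2 = 31 remainder 0
31 ÷ 2 = 15 remainder 1
15 ÷ 2 = 7 remainder 1
7 ÷ 2 = 3 remainder 1
3 ÷ 2 = 1 remainder 1
1 ÷ 2 = 0 remainder 1
Reading remainders bottom to top: 11111001101



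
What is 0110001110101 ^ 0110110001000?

XOR: 1 when bits differ
  0110001110101
^ 0110110001000
---------------
  0000111111101
Decimal: 3189 ^ 3464 = 509



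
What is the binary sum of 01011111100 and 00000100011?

Add column by column from the right: bit + bit + carry-in; write the sum mod 2, carry 1 when the sum is 2 or 3.
carry:  00111000000
        01011111100
+       00000100011
-------------------
       001100011111
(the carry out of the leftmost column, 0, becomes the leading bit)
Decimal check:
  01011111100 = 512 + 128 + 64 + 32 + 16 + 8 + 4 = 764
  00000100011 = 32 + 2 + 1 = 35
  764 + 35 = 799, and 001100011111 = 512 + 256 + 16 + 8 + 4 + 2 + 1 = 799 ✓



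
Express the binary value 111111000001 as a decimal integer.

Sum of powers of 2 for each 1-bit:
2^0 + 2^6 + 2^7 + 2^8 + 2^9 + 2^10 + 2^11
= 1 + 64 + 128 + 256 + 512 + 1024 + 2048
= 4033



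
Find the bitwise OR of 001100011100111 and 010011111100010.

OR: 1 when either bit is 1
  001100011100111
| 010011111100010
-----------------
  011111111100111
Decimal: 6375 | 10210 = 16359



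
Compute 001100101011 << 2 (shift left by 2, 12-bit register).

Original: 001100101011 (decimal 811)
Shift left by 2 positions
Append 2 zeros on the right
Result: 110010101100 (decimal 3244)
Equivalent: 811 << 2 = 811 × 2^2 = 3244



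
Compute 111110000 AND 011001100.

AND: 1 only when both bits are 1
  111110000
& 011001100
-----------
  011000000
Decimal: 496 & 204 = 192



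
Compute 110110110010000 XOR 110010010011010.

XOR: 1 when bits differ
  110110110010000
^ 110010010011010
-----------------
  000100100001010
Decimal: 28048 ^ 25754 = 2314



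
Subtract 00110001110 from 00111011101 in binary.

Method 1 - Direct subtraction (column by column from the right: bit − bit − borrow-in; if negative, add 2 and borrow 1 from the next column):
borrow: 00000011100
        00111011101
-       00110001110
-------------------
        00001001111

Method 2 - Add two's complement:
Two's complement of 00110001110: invert → 11001110001, add 1 → 11001110010
  00111011101
+ 11001110010
-------------
 100001001111  (end carry out of the top bit = 1)
Discarding the end carry: 00001001111
Decimal check:
  00111011101 = 256 + 128 + 64 + 16 + 8 + 4 + 1 = 477
  00110001110 = 256 + 128 + 8 + 4 + 2 = 398
  477 - 398 = 79, and 00001001111 = 64 + 8 + 4 + 2 + 1 = 79 ✓



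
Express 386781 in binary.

Using repeated division by 2:
386781 ÷ 2 = 193390 remainder 1
193390 ÷ 2 = 96695 remainder 0
96695 ÷ 2 = 48347 remainder 1
48347 ÷ 2 = 24173 remainder 1
24173 ÷ 2 = 12086 remainder 1
12086 ÷ 2 = 6043 remainder 0
6043 ÷ 2 = 3021 remainder 1
3021 ÷ 2 = 1510 remainder 1
1510 ÷ 2 = 755 remainder 0
755 ÷ 2 = 377 remainder 1
377 ÷ 2 = 188 remainder 1
188 ÷ 2 = 94 remainder 0
94 ÷ 2 = 47 remainder 0
47 ÷ 2 = 23 remainder 1
23 ÷ 2 = 11 remainder 1
11 ÷ 2 = 5 remainder 1
5 ÷ 2 = 2 remainder 1
2 ÷ 2 = 1 remainder 0
1 ÷ 2 = 0 remainder 1
Reading remainders bottom to top: 1011110011011011101



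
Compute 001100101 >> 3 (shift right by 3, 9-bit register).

Original: 001100101 (decimal 101)
Shift right by 3 positions
Drop the 3 low bits; fill with zeros on the left
Result: 000001100 (decimal 12)
Equivalent: 101 >> 3 = 101 ÷ 2^3 = 12



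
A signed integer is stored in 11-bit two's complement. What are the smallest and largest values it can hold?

For 11-bit two's complement:
Minimum: -2^10 = -1024
Maximum: 2^10 - 1 = 1023



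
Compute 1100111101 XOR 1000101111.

XOR: 1 when bits differ
  1100111101
^ 1000101111
------------
  0100010010
Decimal: 829 ^ 559 = 274



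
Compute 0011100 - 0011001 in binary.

Method 1 - Direct subtraction (column by column from the right: bit − bit − borrow-in; if negative, add 2 and borrow 1 from the next column):
borrow: 0000110
        0011100
-       0011001
---------------
        0000011

Method 2 - Add two's complement:
Two's complement of 0011001: invert → 1100110, add 1 → 1100111
  0011100
+ 1100111
---------
 10000011  (end carry out of the top bit = 1)
Discarding the end carry: 0000011
Decimal check:
  0011100 = 16 + 8 + 4 = 28
  0011001 = 16 + 8 + 1 = 25
  28 - 25 = 3, and 0000011 = 2 + 1 = 3 ✓



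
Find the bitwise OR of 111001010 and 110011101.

OR: 1 when either bit is 1
  111001010
| 110011101
-----------
  111011111
Decimal: 458 | 413 = 479



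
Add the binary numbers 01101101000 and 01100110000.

Add column by column from the right: bit + bit + carry-in; write the sum mod 2, carry 1 when the sum is 2 or 3.
carry:  11011000000
        01101101000
+       01100110000
-------------------
       011010011000
(the carry out of the leftmost column, 0, becomes the leading bit)
Decimal check:
  01101101000 = 512 + 256 + 64 + 32 + 8 = 872
  01100110000 = 512 + 256 + 32 + 16 = 816
  872 + 816 = 1688, and 011010011000 = 1024 + 512 + 128 + 16 + 8 = 1688 ✓



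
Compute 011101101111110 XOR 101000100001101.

XOR: 1 when bits differ
  011101101111110
^ 101000100001101
-----------------
  110101001110011
Decimal: 15230 ^ 20749 = 27251



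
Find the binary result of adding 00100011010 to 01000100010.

Add column by column from the right: bit + bit + carry-in; write the sum mod 2, carry 1 when the sum is 2 or 3.
carry:  00000000100
        00100011010
+       01000100010
-------------------
       001100111100
(the carry out of the leftmost column, 0, becomes the leading bit)
Decimal check:
  00100011010 = 256 + 16 + 8 + 2 = 282
  01000100010 = 512 + 32 + 2 = 546
  282 + 546 = 828, and 001100111100 = 512 + 256 + 32 + 16 + 8 + 4 = 828 ✓



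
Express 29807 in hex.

Using repeated division by 16 (digits 10–15 are A–F):
29807 ÷ 16 = 1862 remainder 15 (F)
1862 ÷ 16 = 116 remainder 6
116 ÷ 16 = 7 remainder 4
7 ÷ 16 = 0 remainder 7
Reading remainders bottom to top: 746F



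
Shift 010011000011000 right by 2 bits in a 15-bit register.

Original: 010011000011000 (decimal 9752)
Shift right by 2 positions
Drop the 2 low bits; fill with zeros on the left
Result: 000100110000110 (decimal 2438)
Equivalent: 9752 >> 2 = 9752 ÷ 2^2 = 2438



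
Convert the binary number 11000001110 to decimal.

Sum of powers of 2 for each 1-bit:
2^1 + 2^2 + 2^3 + 2^9 + 2^10
= 2 + 4 + 8 + 512 + 1024
= 1550



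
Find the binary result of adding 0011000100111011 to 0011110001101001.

Add column by column from the right: bit + bit + carry-in; write the sum mod 2, carry 1 when the sum is 2 or 3.
carry:  0110000011110110
        0011000100111011
+       0011110001101001
------------------------
       00110110110100100
(the carry out of the leftmost column, 0, becomes the leading bit)
Decimal check:
  0011000100111011 = 8192 + 4096 + 256 + 32 + 16 + 8 + 2 + 1 = 12603
  0011110001101001 = 8192 + 4096 + 2048 + 1024 + 64 + 32 + 8 + 1 = 15465
  12603 + 15465 = 28068, and 00110110110100100 = 16384 + 8192 + 2048 + 1024 + 256 + 128 + 32 + 4 = 28068 ✓



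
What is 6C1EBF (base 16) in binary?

Convert each hex digit to 4 bits:
  6 = 0110
  C = 1100
  1 = 0001
  E = 1110
  B = 1011
  F = 1111
Concatenate: 011011000001111010111111



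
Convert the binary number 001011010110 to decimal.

Sum of powers of 2 for each 1-bit:
2^1 + 2^2 + 2^4 + 2^6 + 2^7 + 2^9
= 2 + 4 + 16 + 64 + 128 + 512
= 726



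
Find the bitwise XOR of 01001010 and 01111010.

XOR: 1 when bits differ
  01001010
^ 01111010
----------
  00110000
Decimal: 74 ^ 122 = 48



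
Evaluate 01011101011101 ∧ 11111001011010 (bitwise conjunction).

AND: 1 only when both bits are 1
  01011101011101
& 11111001011010
----------------
  01011001011000
Decimal: 5981 & 15962 = 5720



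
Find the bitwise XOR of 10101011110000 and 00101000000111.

XOR: 1 when bits differ
  10101011110000
^ 00101000000111
----------------
  10000011110111
Decimal: 10992 ^ 2567 = 8439



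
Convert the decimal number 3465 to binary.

Using repeated division by 2:
3465 ÷ 2 = 1732 remainder 1
1732 ÷ 2 = 866 remainder 0
866 ÷ 2 = 433 remainder 0
433 ÷ 2 = 216 remainder 1
216 ÷ 2 = 108 remainder 0
108 ÷ 2 = 54 remainder 0
54 ÷ 2 = 27 remainder 0
27 ÷ 2 = 13 remainder 1
13 ÷ 2 = 6 remainder 1
6 ÷ 2 = 3 remainder 0
3 ÷ 2 = 1 remainder 1
1 ÷ 2 = 0 remainder 1
Reading remainders bottom to top: 110110001001



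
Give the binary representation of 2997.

Using repeated division by 2:
2997 ÷ 2 = 1498 remainder 1
1498 ÷ 2 = 749 remainder 0
749 ÷ 2 = 374 remainder 1
374 ÷ 2 = 187 remainder 0
187 ÷ 2 = 93 remainder 1
93 ÷ 2 = 46 remainder 1
46 ÷ 2 = 23 remainder 0
23 ÷ 2 = 11 remainder 1
11 ÷ 2 = 5 remainder 1
5 ÷ 2 = 2 remainder 1
2 ÷ 2 = 1 remainder 0
1 ÷ 2 = 0 remainder 1
Reading remainders bottom to top: 101110110101



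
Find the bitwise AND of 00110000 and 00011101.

AND: 1 only when both bits are 1
  00110000
& 00011101
----------
  00010000
Decimal: 48 & 29 = 16



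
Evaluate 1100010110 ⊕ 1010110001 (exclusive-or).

XOR: 1 when bits differ
  1100010110
^ 1010110001
------------
  0110100111
Decimal: 790 ^ 689 = 423



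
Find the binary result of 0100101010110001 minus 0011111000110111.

Method 1 - Direct subtraction (column by column from the right: bit − bit − borrow-in; if negative, add 2 and borrow 1 from the next column):
borrow: 0111100011111100
        0100101010110001
-       0011111000110111
------------------------
        0000110001111010

Method 2 - Add two's complement:
Two's complement of 0011111000110111: invert → 1100000111001000, add 1 → 1100000111001001
  0100101010110001
+ 1100000111001001
------------------
 10000110001111010  (end carry out of the top bit = 1)
Discarding the end carry: 0000110001111010
Decimal check:
  0100101010110001 = 16384 + 2048 + 512 + 128 + 32 + 16 + 1 = 19121
  0011111000110111 = 8192 + 4096 + 2048 + 1024 + 512 + 32 + 16 + 4 + 2 + 1 = 15927
  19121 - 15927 = 3194, and 0000110001111010 = 2048 + 1024 + 64 + 32 + 16 + 8 + 2 = 3194 ✓



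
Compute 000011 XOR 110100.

XOR: 1 when bits differ
  000011
^ 110100
--------
  110111
Decimal: 3 ^ 52 = 55



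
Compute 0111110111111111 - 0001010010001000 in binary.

Method 1 - Direct subtraction (column by column from the right: bit − bit − borrow-in; if negative, add 2 and borrow 1 from the next column):
borrow: 0000000000000000
        0111110111111111
-       0001010010001000
------------------------
        0110100101110111

Method 2 - Add two's complement:
Two's complement of 0001010010001000: invert → 1110101101110111, add 1 → 1110101101111000
  0111110111111111
+ 1110101101111000
------------------
 10110100101110111  (end carry out of the top bit = 1)
Discarding the end carry: 0110100101110111
Decimal check:
  0111110111111111 = 16384 + 8192 + 4096 + 2048 + 1024 + 256 + 128 + 64 + 32 + 16 + 8 + 4 + 2 + 1 = 32255
  0001010010001000 = 4096 + 1024 + 128 + 8 = 5256
  32255 - 5256 = 26999, and 0110100101110111 = 16384 + 8192 + 2048 + 256 + 64 + 32 + 16 + 4 + 2 + 1 = 26999 ✓



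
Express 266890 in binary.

Using repeated division by 2:
266890 ÷ 2 = 133445 remainder 0
133445 ÷ 2 = 66722 remainder 1
66722 ÷ 2 = 33361 remainder 0
33361 ÷ 2 = 16680 remainder 1
16680 ÷ 2 = 8340 remainder 0
8340 ÷ 2 = 4170 remainder 0
4170 ÷ 2 = 2085 remainder 0
2085 ÷ 2 = 1042 remainder 1
1042 ÷ 2 = 521 remainder 0
521 ÷ 2 = 260 remainder 1
260 ÷ 2 = 130 remainder 0
130 ÷ 2 = 65 remainder 0
65 ÷ 2 = 32 remainder 1
32 ÷ 2 = 16 remainder 0
16 ÷ 2 = 8 remainder 0
8 ÷ 2 = 4 remainder 0
4 ÷ 2 = 2 remainder 0
2 ÷ 2 = 1 remainder 0
1 ÷ 2 = 0 remainder 1
Reading remainders bottom to top: 1000001001010001010



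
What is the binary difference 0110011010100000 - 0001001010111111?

Method 1 - Direct subtraction (column by column from the right: bit − bit − borrow-in; if negative, add 2 and borrow 1 from the next column):
borrow: 0010011111111110
        0110011010100000
-       0001001010111111
------------------------
        0101001111100001

Method 2 - Add two's complement:
Two's complement of 0001001010111111: invert → 1110110101000000, add 1 → 1110110101000001
  0110011010100000
+ 1110110101000001
------------------
 10101001111100001  (end carry out of the top bit = 1)
Discarding the end carry: 0101001111100001
Decimal check:
  0110011010100000 = 16384 + 8192 + 1024 + 512 + 128 + 32 = 26272
  0001001010111111 = 4096 + 512 + 128 + 32 + 16 + 8 + 4 + 2 + 1 = 4799
  26272 - 4799 = 21473, and 0101001111100001 = 16384 + 4096 + 512 + 256 + 128 + 64 + 32 + 1 = 21473 ✓



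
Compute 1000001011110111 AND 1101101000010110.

AND: 1 only when both bits are 1
  1000001011110111
& 1101101000010110
------------------
  1000001000010110
Decimal: 33527 & 55830 = 33302



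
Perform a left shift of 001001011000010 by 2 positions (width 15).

Original: 001001011000010 (decimal 4802)
Shift left by 2 positions
Append 2 zeros on the right
Result: 100101100001000 (decimal 19208)
Equivalent: 4802 << 2 = 4802 × 2^2 = 19208



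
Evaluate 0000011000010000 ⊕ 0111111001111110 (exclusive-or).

XOR: 1 when bits differ
  0000011000010000
^ 0111111001111110
------------------
  0111100001101110
Decimal: 1552 ^ 32382 = 30830



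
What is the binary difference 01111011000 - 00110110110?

Method 1 - Direct subtraction (column by column from the right: bit − bit − borrow-in; if negative, add 2 and borrow 1 from the next column):
borrow: 00001001100
        01111011000
-       00110110110
-------------------
        01000100010

Method 2 - Add two's complement:
Two's complement of 00110110110: invert → 11001001001, add 1 → 11001001010
  01111011000
+ 11001001010
-------------
 101000100010  (end carry out of the top bit = 1)
Discarding the end carry: 01000100010
Decimal check:
  01111011000 = 512 + 256 + 128 + 64 + 16 + 8 = 984
  00110110110 = 256 + 128 + 32 + 16 + 4 + 2 = 438
  984 - 438 = 546, and 01000100010 = 512 + 32 + 2 = 546 ✓



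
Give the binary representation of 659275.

Using repeated division by 2:
659275 ÷ 2 = 329637 remainder 1
329637 ÷ 2 = 164818 remainder 1
164818 ÷ 2 = 82409 remainder 0
82409 ÷ 2 = 41204 remainder 1
41204 ÷ 2 = 20602 remainder 0
20602 ÷ 2 = 10301 remainder 0
10301 ÷ 2 = 5150 remainder 1
5150 ÷ 2 = 2575 remainder 0
2575 ÷ 2 = 1287 remainder 1
1287 ÷ 2 = 643 remainder 1
643 ÷ 2 = 321 remainder 1
321 ÷ 2 = 160 remainder 1
160 ÷ 2 = 80 remainder 0
80 ÷ 2 = 40 remainder 0
40 ÷ 2 = 20 remainder 0
20 ÷ 2 = 10 remainder 0
10 ÷ 2 = 5 remainder 0
5 ÷ 2 = 2 remainder 1
2 ÷ 2 = 1 remainder 0
1 ÷ 2 = 0 remainder 1
Reading remainders bottom to top: 10100000111101001011



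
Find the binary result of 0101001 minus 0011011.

Method 1 - Direct subtraction (column by column from the right: bit − bit − borrow-in; if negative, add 2 and borrow 1 from the next column):
borrow: 0111100
        0101001
-       0011011
---------------
        0001110

Method 2 - Add two's complement:
Two's complement of 0011011: invert → 1100100, add 1 → 1100101
  0101001
+ 1100101
---------
 10001110  (end carry out of the top bit = 1)
Discarding the end carry: 0001110
Decimal check:
  0101001 = 32 + 8 + 1 = 41
  0011011 = 16 + 8 + 2 + 1 = 27
  41 - 27 = 14, and 0001110 = 8 + 4 + 2 = 14 ✓



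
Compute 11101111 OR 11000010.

OR: 1 when either bit is 1
  11101111
| 11000010
----------
  11101111
Decimal: 239 | 194 = 239



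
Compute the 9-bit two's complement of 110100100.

Original (sign bit 1, negative): 110100100
Step 1 - Invert all bits: 001011011
Step 2 - Add 1: 001011100
Verification: 110100100 + 001011100 = 1000000000; discarding the end carry (carry out of the top bit) leaves the 9-bit value 000000000, as required for x + (-x)



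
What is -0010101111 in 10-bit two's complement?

Original: 0010101111
Step 1 - Invert all bits: 1101010000
Step 2 - Add 1: 1101010001
Verification: 0010101111 + 1101010001 = 10000000000; discarding the end carry (carry out of the top bit) leaves the 10-bit value 0000000000, as required for x + (-x)



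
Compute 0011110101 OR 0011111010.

OR: 1 when either bit is 1
  0011110101
| 0011111010
------------
  0011111111
Decimal: 245 | 250 = 255



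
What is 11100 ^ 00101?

XOR: 1 when bits differ
  11100
^ 00101
-------
  11001
Decimal: 28 ^ 5 = 25



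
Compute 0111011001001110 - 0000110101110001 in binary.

Method 1 - Direct subtraction (column by column from the right: bit − bit − borrow-in; if negative, add 2 and borrow 1 from the next column):
borrow: 0001001111100010
        0111011001001110
-       0000110101110001
------------------------
        0110100011011101

Method 2 - Add two's complement:
Two's complement of 0000110101110001: invert → 1111001010001110, add 1 → 1111001010001111
  0111011001001110
+ 1111001010001111
------------------
 10110100011011101  (end carry out of the top bit = 1)
Discarding the end carry: 0110100011011101
Decimal check:
  0111011001001110 = 16384 + 8192 + 4096 + 1024 + 512 + 64 + 8 + 4 + 2 = 30286
  0000110101110001 = 2048 + 1024 + 256 + 64 + 32 + 16 + 1 = 3441
  30286 - 3441 = 26845, and 0110100011011101 = 16384 + 8192 + 2048 + 128 + 64 + 16 + 8 + 4 + 1 = 26845 ✓



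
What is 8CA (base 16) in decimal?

Expand by place value (powers of 16):
Digit values: C = 12, A = 10
8CA = 8 × 16^2 + 12 × 16^1 + 10 × 16^0
= 8 × 256 + 12 × 16 + 10 × 1
= 2048 + 192 + 10
= 2250



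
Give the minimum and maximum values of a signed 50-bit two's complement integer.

For 50-bit two's complement:
Minimum: -2^49 = -562949953421312
Maximum: 2^49 - 1 = 562949953421311



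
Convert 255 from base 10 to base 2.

Using repeated division by 2:
255 ÷ 2 = 127 remainder 1
127 ÷ 2 = 63 remainder 1
63 ÷ 2 = 31 remainder 1
31 ÷ 2 = 15 remainder 1
15 ÷ 2 = 7 remainder 1
7 ÷ 2 = 3 remainder 1
3 ÷ 2 = 1 remainder 1
1 ÷ 2 = 0 remainder 1
Reading remainders bottom to top: 11111111



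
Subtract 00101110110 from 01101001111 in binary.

Method 1 - Direct subtraction (column by column from the right: bit − bit − borrow-in; if negative, add 2 and borrow 1 from the next column):
borrow: 01111100000
        01101001111
-       00101110110
-------------------
        00111011001

Method 2 - Add two's complement:
Two's complement of 00101110110: invert → 11010001001, add 1 → 11010001010
  01101001111
+ 11010001010
-------------
 100111011001  (end carry out of the top bit = 1)
Discarding the end carry: 00111011001
Decimal check:
  01101001111 = 512 + 256 + 64 + 8 + 4 + 2 + 1 = 847
  00101110110 = 256 + 64 + 32 + 16 + 4 + 2 = 374
  847 - 374 = 473, and 00111011001 = 256 + 128 + 64 + 16 + 8 + 1 = 473 ✓



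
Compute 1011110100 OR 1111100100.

OR: 1 when either bit is 1
  1011110100
| 1111100100
------------
  1111110100
Decimal: 756 | 996 = 1012



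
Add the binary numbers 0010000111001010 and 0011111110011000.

Add column by column from the right: bit + bit + carry-in; write the sum mod 2, carry 1 when the sum is 2 or 3.
carry:  0111111100110000
        0010000111001010
+       0011111110011000
------------------------
       00110000101100010
(the carry out of the leftmost column, 0, becomes the leading bit)
Decimal check:
  0010000111001010 = 8192 + 256 + 128 + 64 + 8 + 2 = 8650
  0011111110011000 = 8192 + 4096 + 2048 + 1024 + 512 + 256 + 128 + 16 + 8 = 16280
  8650 + 16280 = 24930, and 00110000101100010 = 16384 + 8192 + 256 + 64 + 32 + 2 = 24930 ✓

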